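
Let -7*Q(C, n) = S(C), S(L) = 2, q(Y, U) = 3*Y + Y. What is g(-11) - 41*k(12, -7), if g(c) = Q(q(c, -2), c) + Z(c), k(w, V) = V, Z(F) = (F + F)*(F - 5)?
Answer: 4471/7 ≈ 638.71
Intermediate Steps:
q(Y, U) = 4*Y
Z(F) = 2*F*(-5 + F) (Z(F) = (2*F)*(-5 + F) = 2*F*(-5 + F))
Q(C, n) = -2/7 (Q(C, n) = -⅐*2 = -2/7)
g(c) = -2/7 + 2*c*(-5 + c)
g(-11) - 41*k(12, -7) = (-2/7 + 2*(-11)*(-5 - 11)) - 41*(-7) = (-2/7 + 2*(-11)*(-16)) + 287 = (-2/7 + 352) + 287 = 2462/7 + 287 = 4471/7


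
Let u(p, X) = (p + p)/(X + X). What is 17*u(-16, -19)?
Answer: 272/19 ≈ 14.316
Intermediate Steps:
u(p, X) = p/X (u(p, X) = (2*p)/((2*X)) = (2*p)*(1/(2*X)) = p/X)
17*u(-16, -19) = 17*(-16/(-19)) = 17*(-16*(-1/19)) = 17*(16/19) = 272/19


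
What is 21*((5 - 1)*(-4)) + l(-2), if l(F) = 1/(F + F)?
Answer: -1345/4 ≈ -336.25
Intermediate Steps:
l(F) = 1/(2*F)
21*((5 - 1)*(-4)) + l(-2) = 21*((5 - 1)*(-4)) + (½)/(-2) = 21*(4*(-4)) + (½)*(-½) = 21*(-16) - ¼ = -336 - ¼ = -1345/4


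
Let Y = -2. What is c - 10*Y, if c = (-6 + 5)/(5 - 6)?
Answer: 21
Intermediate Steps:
c = 1 (c = -1/(-1) = -1*(-1) = 1)
c - 10*Y = 1 - 10*(-2) = 1 + 20 = 21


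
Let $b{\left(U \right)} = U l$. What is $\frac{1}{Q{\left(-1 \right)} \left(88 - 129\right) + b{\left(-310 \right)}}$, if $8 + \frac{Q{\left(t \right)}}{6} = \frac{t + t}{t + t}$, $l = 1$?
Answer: $\frac{1}{1412} \approx 0.00070821$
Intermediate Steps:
$b{\left(U \right)} = U$ ($b{\left(U \right)} = U 1 = U$)
$Q{\left(t \right)} = -42$ ($Q{\left(t \right)} = -48 + 6 \frac{t + t}{t + t} = -48 + 6 \frac{2 t}{2 t} = -48 + 6 \cdot 2 t \frac{1}{2 t} = -48 + 6 \cdot 1 = -48 + 6 = -42$)
$\frac{1}{Q{\left(-1 \right)} \left(88 - 129\right) + b{\left(-310 \right)}} = \frac{1}{- 42 \left(88 - 129\right) - 310} = \frac{1}{\left(-42\right) \left(-41\right) - 310} = \frac{1}{1722 - 310} = \frac{1}{1412}$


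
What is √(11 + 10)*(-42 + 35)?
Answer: -7*√21 ≈ -32.078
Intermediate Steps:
√(11 + 10)*(-42 + 35) = √21*(-7) = -7*√21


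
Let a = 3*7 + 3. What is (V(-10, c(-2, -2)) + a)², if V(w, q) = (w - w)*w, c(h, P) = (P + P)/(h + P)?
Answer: 576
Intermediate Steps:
c(h, P) = 2*P/(P + h) (c(h, P) = (2*P)/(P + h) = 2*P/(P + h))
V(w, q) = 0 (V(w, q) = 0*w = 0)
a = 24 (a = 21 + 3 = 24)
(V(-10, c(-2, -2)) + a)² = (0 + 24)² = 24² = 576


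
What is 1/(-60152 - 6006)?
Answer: -1/66158 ≈ -1.5115e-5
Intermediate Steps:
1/(-60152 - 6006) = 1/(-66158) = -1/66158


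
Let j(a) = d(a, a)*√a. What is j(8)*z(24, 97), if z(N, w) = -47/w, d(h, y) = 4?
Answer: -376*√2/97 ≈ -5.4819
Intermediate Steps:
j(a) = 4*√a
j(8)*z(24, 97) = (4*√8)*(-47/97) = (4*(2*√2))*(-47*1/97) = (8*√2)*(-47/97) = -376*√2/97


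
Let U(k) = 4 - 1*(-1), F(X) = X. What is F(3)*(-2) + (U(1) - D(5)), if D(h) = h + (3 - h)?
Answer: -4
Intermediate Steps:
U(k) = 5 (U(k) = 4 + 1 = 5)
D(h) = 3
F(3)*(-2) + (U(1) - D(5)) = 3*(-2) + (5 - 1*3) = -6 + (5 - 3) = -6 + 2 = -4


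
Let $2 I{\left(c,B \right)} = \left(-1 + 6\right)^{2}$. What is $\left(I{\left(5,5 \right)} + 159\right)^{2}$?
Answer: $\frac{117649}{4} \approx 29412.0$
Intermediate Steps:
$I{\left(c,B \right)} = \frac{25}{2}$ ($I{\left(c,B \right)} = \frac{\left(-1 + 6\right)^{2}}{2} = \frac{5^{2}}{2} = \frac{1}{2} \cdot 25 = \frac{25}{2}$)
$\left(I{\left(5,5 \right)} + 159\right)^{2} = \left(\frac{25}{2} + 159\right)^{2} = \left(\frac{343}{2}\right)^{2} = \frac{117649}{4}$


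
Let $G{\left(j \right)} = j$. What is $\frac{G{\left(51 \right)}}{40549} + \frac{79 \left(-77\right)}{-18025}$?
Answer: $\frac{35368406}{104413675} \approx 0.33873$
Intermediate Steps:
$\frac{G{\left(51 \right)}}{40549} + \frac{79 \left(-77\right)}{-18025} = \frac{51}{40549} + \frac{79 \left(-77\right)}{-18025} = 51 \cdot \frac{1}{40549} - - \frac{869}{2575} = \frac{51}{40549} + \frac{869}{2575} = \frac{35368406}{104413675}$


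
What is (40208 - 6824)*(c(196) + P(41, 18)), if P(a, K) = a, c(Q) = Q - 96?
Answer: 4707144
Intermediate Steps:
c(Q) = -96 + Q
(40208 - 6824)*(c(196) + P(41, 18)) = (40208 - 6824)*((-96 + 196) + 41) = 33384*(100 + 41) = 33384*141 = 4707144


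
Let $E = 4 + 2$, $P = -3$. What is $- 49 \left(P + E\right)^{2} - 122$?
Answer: $-563$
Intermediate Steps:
$E = 6$
$- 49 \left(P + E\right)^{2} - 122 = - 49 \left(-3 + 6\right)^{2} - 122 = - 49 \cdot 3^{2} - 122 = \left(-49\right) 9 - 122 = -441 - 122 = -563$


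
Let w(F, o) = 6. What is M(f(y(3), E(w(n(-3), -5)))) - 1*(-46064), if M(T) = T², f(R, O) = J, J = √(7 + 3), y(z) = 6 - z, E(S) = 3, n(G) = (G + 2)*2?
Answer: 46074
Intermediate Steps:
n(G) = 4 + 2*G (n(G) = (2 + G)*2 = 4 + 2*G)
J = √10 ≈ 3.1623
f(R, O) = √10
M(f(y(3), E(w(n(-3), -5)))) - 1*(-46064) = (√10)² - 1*(-46064) = 10 + 46064 = 46074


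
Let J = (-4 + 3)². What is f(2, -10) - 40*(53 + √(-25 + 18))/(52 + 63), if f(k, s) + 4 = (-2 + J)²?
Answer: -493/23 - 8*I*√7/23 ≈ -21.435 - 0.92026*I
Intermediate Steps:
J = 1 (J = (-1)² = 1)
f(k, s) = -3 (f(k, s) = -4 + (-2 + 1)² = -4 + (-1)² = -4 + 1 = -3)
f(2, -10) - 40*(53 + √(-25 + 18))/(52 + 63) = -3 - 40*(53 + √(-25 + 18))/(52 + 63) = -3 - 40*(53 + √(-7))/115 = -3 - 40*(53 + I*√7)/115 = -3 - 40*(53/115 + I*√7/115) = -3 + (-424/23 - 8*I*√7/23) = -493/23 - 8*I*√7/23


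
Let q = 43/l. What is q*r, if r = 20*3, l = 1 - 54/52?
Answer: -67080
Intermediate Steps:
l = -1/26 (l = 1 - 54/52 = 1 - 1*27/26 = 1 - 27/26 = -1/26 ≈ -0.038462)
r = 60
q = -1118 (q = 43/(-1/26) = 43*(-26) = -1118)
q*r = -1118*60 = -67080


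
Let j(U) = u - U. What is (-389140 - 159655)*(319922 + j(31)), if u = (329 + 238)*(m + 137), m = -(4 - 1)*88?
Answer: -136036402190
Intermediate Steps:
m = -264 (m = -3*88 = -1*264 = -264)
u = -72009 (u = (329 + 238)*(-264 + 137) = 567*(-127) = -72009)
j(U) = -72009 - U
(-389140 - 159655)*(319922 + j(31)) = (-389140 - 159655)*(319922 + (-72009 - 1*31)) = -548795*(319922 + (-72009 - 31)) = -548795*(319922 - 72040) = -548795*247882 = -136036402190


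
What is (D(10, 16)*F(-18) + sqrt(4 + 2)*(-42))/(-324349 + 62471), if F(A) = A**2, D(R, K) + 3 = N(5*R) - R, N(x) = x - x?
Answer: 2106/130939 + 21*sqrt(6)/130939 ≈ 0.016477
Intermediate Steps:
N(x) = 0
D(R, K) = -3 - R (D(R, K) = -3 + (0 - R) = -3 - R)
(D(10, 16)*F(-18) + sqrt(4 + 2)*(-42))/(-324349 + 62471) = ((-3 - 1*10)*(-18)**2 + sqrt(4 + 2)*(-42))/(-324349 + 62471) = ((-3 - 10)*324 + sqrt(6)*(-42))/(-261878) = (-13*324 - 42*sqrt(6))*(-1/261878) = (-4212 - 42*sqrt(6))*(-1/261878) = 2106/130939 + 21*sqrt(6)/130939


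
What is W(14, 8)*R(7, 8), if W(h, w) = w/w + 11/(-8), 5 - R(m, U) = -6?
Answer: -33/8 ≈ -4.1250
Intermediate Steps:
R(m, U) = 11 (R(m, U) = 5 - 1*(-6) = 5 + 6 = 11)
W(h, w) = -3/8 (W(h, w) = 1 + 11*(-1/8) = 1 - 11/8 = -3/8)
W(14, 8)*R(7, 8) = -3/8*11 = -33/8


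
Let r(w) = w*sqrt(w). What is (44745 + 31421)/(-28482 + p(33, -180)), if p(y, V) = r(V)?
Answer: -180780001/68088027 + 2284980*I*sqrt(5)/22696009 ≈ -2.6551 + 0.22512*I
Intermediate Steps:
r(w) = w**(3/2)
p(y, V) = V**(3/2)
(44745 + 31421)/(-28482 + p(33, -180)) = (44745 + 31421)/(-28482 + (-180)**(3/2)) = 76166/(-28482 - 1080*I*sqrt(5))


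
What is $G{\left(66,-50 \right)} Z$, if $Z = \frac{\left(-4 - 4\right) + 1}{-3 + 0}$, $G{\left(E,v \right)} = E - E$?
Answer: $0$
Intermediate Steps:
$G{\left(E,v \right)} = 0$
$Z = \frac{7}{3}$ ($Z = \frac{\left(-4 - 4\right) + 1}{-3} = \left(-8 + 1\right) \left(- \frac{1}{3}\right) = \left(-7\right) \left(- \frac{1}{3}\right) = \frac{7}{3} \approx 2.3333$)
$G{\left(66,-50 \right)} Z = 0 \cdot \frac{7}{3} = 0$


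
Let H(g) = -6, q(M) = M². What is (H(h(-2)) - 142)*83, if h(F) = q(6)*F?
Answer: -12284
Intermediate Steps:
h(F) = 36*F (h(F) = 6²*F = 36*F)
(H(h(-2)) - 142)*83 = (-6 - 142)*83 = -148*83 = -12284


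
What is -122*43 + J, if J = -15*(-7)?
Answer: -5141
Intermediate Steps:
J = 105
-122*43 + J = -122*43 + 105 = -5246 + 105 = -5141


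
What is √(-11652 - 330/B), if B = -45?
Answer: I*√104802/3 ≈ 107.91*I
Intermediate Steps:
√(-11652 - 330/B) = √(-11652 - 330/(-45)) = √(-11652 - 330*(-1)/45) = √(-11652 - 2*(-11/3)) = √(-11652 + 22/3) = √(-34934/3) = I*√104802/3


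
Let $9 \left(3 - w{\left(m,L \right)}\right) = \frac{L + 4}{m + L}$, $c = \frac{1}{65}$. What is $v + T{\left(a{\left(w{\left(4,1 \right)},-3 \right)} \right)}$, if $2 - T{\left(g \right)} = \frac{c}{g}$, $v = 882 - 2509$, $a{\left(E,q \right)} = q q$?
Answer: $- \frac{950626}{585} \approx -1625.0$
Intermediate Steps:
$c = \frac{1}{65} \approx 0.015385$
$w{\left(m,L \right)} = 3 - \frac{4 + L}{9 \left(L + m\right)}$ ($w{\left(m,L \right)} = 3 - \frac{\left(L + 4\right) \frac{1}{m + L}}{9} = 3 - \frac{\left(4 + L\right) \frac{1}{L + m}}{9} = 3 - \frac{\frac{1}{L + m} \left(4 + L\right)}{9} = 3 - \frac{4 + L}{9 \left(L + m\right)}$)
$a{\left(E,q \right)} = q^{2}$
$v = -1627$ ($v = 882 - 2509 = -1627$)
$T{\left(g \right)} = 2 - \frac{1}{65 g}$
$v + T{\left(a{\left(w{\left(4,1 \right)},-3 \right)} \right)} = -1627 + \left(2 - \frac{1}{65 \left(-3\right)^{2}}\right) = -1627 + \left(2 - \frac{1}{65 \cdot 9}\right) = -1627 + \left(2 - \frac{1}{585}\right) = -1627 + \frac{1169}{585} = - \frac{950626}{585}$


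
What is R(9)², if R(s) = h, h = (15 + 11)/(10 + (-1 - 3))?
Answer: 169/9 ≈ 18.778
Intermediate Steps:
h = 13/3 (h = 26/(10 - 4) = 26/6 = 26*(⅙) = 13/3 ≈ 4.3333)
R(s) = 13/3
R(9)² = (13/3)² = 169/9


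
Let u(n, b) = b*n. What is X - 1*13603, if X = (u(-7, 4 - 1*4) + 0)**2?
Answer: -13603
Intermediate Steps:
X = 0 (X = ((4 - 1*4)*(-7) + 0)**2 = ((4 - 4)*(-7) + 0)**2 = (0*(-7) + 0)**2 = (0 + 0)**2 = 0**2 = 0)
X - 1*13603 = 0 - 1*13603 = 0 - 13603 = -13603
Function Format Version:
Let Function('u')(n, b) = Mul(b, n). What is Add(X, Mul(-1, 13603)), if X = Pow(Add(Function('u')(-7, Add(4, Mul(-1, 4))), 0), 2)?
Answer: -13603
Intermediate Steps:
X = 0 (X = Pow(Add(Mul(Add(4, Mul(-1, 4)), -7), 0), 2) = Pow(Add(Mul(Add(4, -4), -7), 0), 2) = Pow(Add(Mul(0, -7), 0), 2) = Pow(Add(0, 0), 2) = Pow(0, 2) = 0)
Add(X, Mul(-1, 13603)) = Add(0, Mul(-1, 13603)) = Add(0, -13603) = -13603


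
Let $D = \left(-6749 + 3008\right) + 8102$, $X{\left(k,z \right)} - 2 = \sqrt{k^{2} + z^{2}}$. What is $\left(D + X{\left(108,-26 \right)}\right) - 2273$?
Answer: $2090 + 2 \sqrt{3085} \approx 2201.1$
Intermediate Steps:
$X{\left(k,z \right)} = 2 + \sqrt{k^{2} + z^{2}}$
$D = 4361$ ($D = -3741 + 8102 = 4361$)
$\left(D + X{\left(108,-26 \right)}\right) - 2273 = \left(4361 + \left(2 + \sqrt{108^{2} + \left(-26\right)^{2}}\right)\right) - 2273 = \left(4361 + \left(2 + \sqrt{11664 + 676}\right)\right) - 2273 = \left(4361 + \left(2 + \sqrt{12340}\right)\right) - 2273 = \left(4361 + \left(2 + 2 \sqrt{3085}\right)\right) - 2273 = \left(4363 + 2 \sqrt{3085}\right) - 2273 = 2090 + 2 \sqrt{3085}$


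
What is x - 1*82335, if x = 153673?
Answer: 71338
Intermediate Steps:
x - 1*82335 = 153673 - 1*82335 = 153673 - 82335 = 71338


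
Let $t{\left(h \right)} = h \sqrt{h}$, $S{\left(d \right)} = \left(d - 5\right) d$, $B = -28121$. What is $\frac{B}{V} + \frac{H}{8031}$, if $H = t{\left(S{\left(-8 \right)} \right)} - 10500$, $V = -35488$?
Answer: $- \frac{48928083}{95001376} + \frac{208 \sqrt{26}}{8031} \approx -0.38296$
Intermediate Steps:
$S{\left(d \right)} = d \left(-5 + d\right)$ ($S{\left(d \right)} = \left(-5 + d\right) d = d \left(-5 + d\right)$)
$t{\left(h \right)} = h^{\frac{3}{2}}$
$H = -10500 + 208 \sqrt{26}$ ($H = \left(- 8 \left(-5 - 8\right)\right)^{\frac{3}{2}} - 10500 = \left(\left(-8\right) \left(-13\right)\right)^{\frac{3}{2}} - 10500 = 104^{\frac{3}{2}} - 10500 = 208 \sqrt{26} - 10500 = -10500 + 208 \sqrt{26} \approx -9439.4$)
$\frac{B}{V} + \frac{H}{8031} = - \frac{28121}{-35488} + \frac{-10500 + 208 \sqrt{26}}{8031} = \left(-28121\right) \left(- \frac{1}{35488}\right) + \left(-10500 + 208 \sqrt{26}\right) \frac{1}{8031} = \frac{28121}{35488} - \left(\frac{3500}{2677} - \frac{208 \sqrt{26}}{8031}\right) = - \frac{48928083}{95001376} + \frac{208 \sqrt{26}}{8031}$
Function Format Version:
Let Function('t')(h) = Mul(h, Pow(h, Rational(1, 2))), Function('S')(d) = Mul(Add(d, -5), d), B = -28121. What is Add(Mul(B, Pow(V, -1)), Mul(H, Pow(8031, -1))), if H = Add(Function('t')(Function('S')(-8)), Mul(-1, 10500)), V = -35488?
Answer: Add(Rational(-48928083, 95001376), Mul(Rational(208, 8031), Pow(26, Rational(1, 2)))) ≈ -0.38296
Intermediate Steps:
Function('S')(d) = Mul(d, Add(-5, d)) (Function('S')(d) = Mul(Add(-5, d), d) = Mul(d, Add(-5, d)))
Function('t')(h) = Pow(h, Rational(3, 2))
H = Add(-10500, Mul(208, Pow(26, Rational(1, 2)))) (H = Add(Pow(Mul(-8, Add(-5, -8)), Rational(3, 2)), Mul(-1, 10500)) = Add(Pow(Mul(-8, -13), Rational(3, 2)), -10500) = Add(Pow(104, Rational(3, 2)), -10500) = Add(Mul(208, Pow(26, Rational(1, 2))), -10500) = Add(-10500, Mul(208, Pow(26, Rational(1, 2)))) ≈ -9439.4)
Add(Mul(B, Pow(V, -1)), Mul(H, Pow(8031, -1))) = Add(Mul(-28121, Pow(-35488, -1)), Mul(Add(-10500, Mul(208, Pow(26, Rational(1, 2)))), Pow(8031, -1))) = Add(Mul(-28121, Rational(-1, 35488)), Mul(Add(-10500, Mul(208, Pow(26, Rational(1, 2)))), Rational(1, 8031))) = Add(Rational(28121, 35488), Add(Rational(-3500, 2677), Mul(Rational(208, 8031), Pow(26, Rational(1, 2))))) = Add(Rational(-48928083, 95001376), Mul(Rational(208, 8031), Pow(26, Rational(1, 2))))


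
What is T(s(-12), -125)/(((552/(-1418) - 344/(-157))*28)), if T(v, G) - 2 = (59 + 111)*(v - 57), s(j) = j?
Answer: -81592429/350987 ≈ -232.47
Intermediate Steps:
T(v, G) = -9688 + 170*v (T(v, G) = 2 + (59 + 111)*(v - 57) = 2 + 170*(-57 + v) = 2 + (-9690 + 170*v) = -9688 + 170*v)
T(s(-12), -125)/(((552/(-1418) - 344/(-157))*28)) = (-9688 + 170*(-12))/(((552/(-1418) - 344/(-157))*28)) = (-9688 - 2040)/(((552*(-1/1418) - 344*(-1/157))*28)) = -11728*1/(28*(-276/709 + 344/157)) = -11728/((200564/111313)*28) = -11728/5615792/111313 = -11728*111313/5615792 = -81592429/350987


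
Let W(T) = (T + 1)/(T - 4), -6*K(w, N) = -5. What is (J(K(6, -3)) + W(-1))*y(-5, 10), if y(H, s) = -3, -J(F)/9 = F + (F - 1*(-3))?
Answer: 126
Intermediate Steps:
K(w, N) = ⅚ (K(w, N) = -⅙*(-5) = ⅚)
J(F) = -27 - 18*F (J(F) = -9*(F + (F - 1*(-3))) = -9*(F + (F + 3)) = -9*(F + (3 + F)) = -9*(3 + 2*F) = -27 - 18*F)
W(T) = (1 + T)/(-4 + T)
(J(K(6, -3)) + W(-1))*y(-5, 10) = ((-27 - 18*⅚) + (1 - 1)/(-4 - 1))*(-3) = ((-27 - 15) + 0/(-5))*(-3) = (-42 - ⅕*0)*(-3) = (-42 + 0)*(-3) = -42*(-3) = 126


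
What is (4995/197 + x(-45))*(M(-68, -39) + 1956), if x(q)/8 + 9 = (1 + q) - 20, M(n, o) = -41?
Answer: -210751495/197 ≈ -1.0698e+6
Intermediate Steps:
x(q) = -224 + 8*q (x(q) = -72 + 8*((1 + q) - 20) = -72 + 8*(-19 + q) = -72 + (-152 + 8*q) = -224 + 8*q)
(4995/197 + x(-45))*(M(-68, -39) + 1956) = (4995/197 + (-224 + 8*(-45)))*(-41 + 1956) = (4995*(1/197) + (-224 - 360))*1915 = (4995/197 - 584)*1915 = -110053/197*1915 = -210751495/197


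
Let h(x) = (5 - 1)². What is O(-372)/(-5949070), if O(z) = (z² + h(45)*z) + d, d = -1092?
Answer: -13134/594907 ≈ -0.022077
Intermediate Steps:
h(x) = 16 (h(x) = 4² = 16)
O(z) = -1092 + z² + 16*z (O(z) = (z² + 16*z) - 1092 = -1092 + z² + 16*z)
O(-372)/(-5949070) = (-1092 + (-372)² + 16*(-372))/(-5949070) = (-1092 + 138384 - 5952)*(-1/5949070) = 131340*(-1/5949070) = -13134/594907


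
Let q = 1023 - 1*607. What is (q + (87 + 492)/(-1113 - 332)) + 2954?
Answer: 4869071/1445 ≈ 3369.6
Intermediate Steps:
q = 416 (q = 1023 - 607 = 416)
(q + (87 + 492)/(-1113 - 332)) + 2954 = (416 + (87 + 492)/(-1113 - 332)) + 2954 = (416 + 579/(-1445)) + 2954 = (416 + 579*(-1/1445)) + 2954 = (416 - 579/1445) + 2954 = 600541/1445 + 2954 = 4869071/1445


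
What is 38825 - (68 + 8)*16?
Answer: 37609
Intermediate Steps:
38825 - (68 + 8)*16 = 38825 - 76*16 = 38825 - 1*1216 = 38825 - 1216 = 37609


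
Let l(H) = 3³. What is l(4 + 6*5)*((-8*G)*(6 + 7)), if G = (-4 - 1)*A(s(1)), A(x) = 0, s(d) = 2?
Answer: 0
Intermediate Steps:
l(H) = 27
G = 0 (G = (-4 - 1)*0 = -5*0 = 0)
l(4 + 6*5)*((-8*G)*(6 + 7)) = 27*((-8*0)*(6 + 7)) = 27*(0*13) = 27*0 = 0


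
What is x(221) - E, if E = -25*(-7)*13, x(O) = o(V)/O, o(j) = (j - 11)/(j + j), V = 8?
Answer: -8044403/3536 ≈ -2275.0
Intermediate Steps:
o(j) = (-11 + j)/(2*j) (o(j) = (-11 + j)/((2*j)) = (-11 + j)*(1/(2*j)) = (-11 + j)/(2*j))
x(O) = -3/(16*O) (x(O) = ((½)*(-11 + 8)/8)/O = ((½)*(⅛)*(-3))/O = -3/(16*O))
E = 2275 (E = 175*13 = 2275)
x(221) - E = -3/16/221 - 1*2275 = -3/16*1/221 - 2275 = -3/3536 - 2275 = -8044403/3536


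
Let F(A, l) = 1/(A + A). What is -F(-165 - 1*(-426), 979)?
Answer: -1/522 ≈ -0.0019157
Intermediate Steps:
F(A, l) = 1/(2*A)
-F(-165 - 1*(-426), 979) = -1/(2*(-165 - 1*(-426))) = -1/(2*(-165 + 426)) = -1/(2*261) = -1*1/522 = -1/522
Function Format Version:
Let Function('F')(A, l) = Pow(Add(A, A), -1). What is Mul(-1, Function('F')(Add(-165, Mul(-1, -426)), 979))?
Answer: Rational(-1, 522) ≈ -0.0019157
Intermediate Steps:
Function('F')(A, l) = Mul(Rational(1, 2), Pow(A, -1)) (Function('F')(A, l) = Pow(Mul(2, A), -1) = Mul(Rational(1, 2), Pow(A, -1)))
Mul(-1, Function('F')(Add(-165, Mul(-1, -426)), 979)) = Mul(-1, Mul(Rational(1, 2), Pow(Add(-165, Mul(-1, -426)), -1))) = Mul(-1, Mul(Rational(1, 2), Pow(Add(-165, 426), -1))) = Mul(-1, Mul(Rational(1, 2), Pow(261, -1))) = Mul(-1, Mul(Rational(1, 2), Rational(1, 261))) = Mul(-1, Rational(1, 522)) = Rational(-1, 522)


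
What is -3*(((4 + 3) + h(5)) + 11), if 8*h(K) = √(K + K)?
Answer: -54 - 3*√10/8 ≈ -55.186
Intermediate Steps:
h(K) = √2*√K/8 (h(K) = √(K + K)/8 = √(2*K)/8 = (√2*√K)/8 = √2*√K/8)
-3*(((4 + 3) + h(5)) + 11) = -3*(((4 + 3) + √2*√5/8) + 11) = -3*((7 + √10/8) + 11) = -3*(18 + √10/8) = -54 - 3*√10/8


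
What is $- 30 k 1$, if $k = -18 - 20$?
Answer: $1140$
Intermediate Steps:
$k = -38$ ($k = -18 - 20 = -38$)
$- 30 k 1 = \left(-30\right) \left(-38\right) 1 = 1140 \cdot 1 = 1140$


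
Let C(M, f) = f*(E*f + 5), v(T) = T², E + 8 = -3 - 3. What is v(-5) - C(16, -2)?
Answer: 91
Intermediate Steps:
E = -14 (E = -8 + (-3 - 3) = -8 - 6 = -14)
C(M, f) = f*(5 - 14*f) (C(M, f) = f*(-14*f + 5) = f*(5 - 14*f))
v(-5) - C(16, -2) = (-5)² - (-2)*(5 - 14*(-2)) = 25 - (-2)*(5 + 28) = 25 - (-2)*33 = 25 - 1*(-66) = 25 + 66 = 91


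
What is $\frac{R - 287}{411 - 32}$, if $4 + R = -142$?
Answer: $- \frac{433}{379} \approx -1.1425$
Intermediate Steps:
$R = -146$ ($R = -4 - 142 = -146$)
$\frac{R - 287}{411 - 32} = \frac{-146 - 287}{411 - 32} = - \frac{433}{379}$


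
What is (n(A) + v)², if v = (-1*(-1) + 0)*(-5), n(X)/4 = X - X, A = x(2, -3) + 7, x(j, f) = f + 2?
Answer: 25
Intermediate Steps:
x(j, f) = 2 + f
A = 6 (A = (2 - 3) + 7 = -1 + 7 = 6)
n(X) = 0 (n(X) = 4*(X - X) = 4*0 = 0)
v = -5 (v = (1 + 0)*(-5) = 1*(-5) = -5)
(n(A) + v)² = (0 - 5)² = (-5)² = 25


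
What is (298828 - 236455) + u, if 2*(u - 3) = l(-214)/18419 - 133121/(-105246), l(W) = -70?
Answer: 241837449372127/3877052148 ≈ 62377.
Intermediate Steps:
u = 14075744923/3877052148 (u = 3 + (-70/18419 - 133121/(-105246))/2 = 3 + (-70*1/18419 - 133121*(-1/105246))/2 = 3 + (-70/18419 + 133121/105246)/2 = 3 + (1/2)*(2444588479/1938526074) = 3 + 2444588479/3877052148 = 14075744923/3877052148 ≈ 3.6305)
(298828 - 236455) + u = (298828 - 236455) + 14075744923/3877052148 = 62373 + 14075744923/3877052148 = 241837449372127/3877052148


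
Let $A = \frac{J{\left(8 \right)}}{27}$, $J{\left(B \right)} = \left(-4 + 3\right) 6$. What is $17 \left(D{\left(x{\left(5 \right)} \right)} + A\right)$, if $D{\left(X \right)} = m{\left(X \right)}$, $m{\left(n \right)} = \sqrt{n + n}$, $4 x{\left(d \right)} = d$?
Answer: $- \frac{34}{9} + \frac{17 \sqrt{10}}{2} \approx 23.102$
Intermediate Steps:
$x{\left(d \right)} = \frac{d}{4}$
$J{\left(B \right)} = -6$ ($J{\left(B \right)} = \left(-1\right) 6 = -6$)
$m{\left(n \right)} = \sqrt{2} \sqrt{n}$ ($m{\left(n \right)} = \sqrt{2 n} = \sqrt{2} \sqrt{n}$)
$D{\left(X \right)} = \sqrt{2} \sqrt{X}$
$A = - \frac{2}{9}$ ($A = - \frac{6}{27} = \left(-6\right) \frac{1}{27} = - \frac{2}{9} \approx -0.22222$)
$17 \left(D{\left(x{\left(5 \right)} \right)} + A\right) = 17 \left(\sqrt{2} \sqrt{\frac{1}{4} \cdot 5} - \frac{2}{9}\right) = 17 \left(\sqrt{2} \sqrt{\frac{5}{4}} - \frac{2}{9}\right) = 17 \left(\sqrt{2} \frac{\sqrt{5}}{2} - \frac{2}{9}\right) = 17 \left(\frac{\sqrt{10}}{2} - \frac{2}{9}\right) = 17 \left(- \frac{2}{9} + \frac{\sqrt{10}}{2}\right) = - \frac{34}{9} + \frac{17 \sqrt{10}}{2}$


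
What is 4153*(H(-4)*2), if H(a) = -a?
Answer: 33224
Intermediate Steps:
4153*(H(-4)*2) = 4153*(-1*(-4)*2) = 4153*(4*2) = 4153*8 = 33224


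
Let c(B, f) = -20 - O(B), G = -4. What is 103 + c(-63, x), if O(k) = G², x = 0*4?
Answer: 67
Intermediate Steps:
x = 0
O(k) = 16 (O(k) = (-4)² = 16)
c(B, f) = -36 (c(B, f) = -20 - 1*16 = -20 - 16 = -36)
103 + c(-63, x) = 103 - 36 = 67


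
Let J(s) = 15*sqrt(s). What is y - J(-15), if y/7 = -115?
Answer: -805 - 15*I*sqrt(15) ≈ -805.0 - 58.095*I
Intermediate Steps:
y = -805 (y = 7*(-115) = -805)
y - J(-15) = -805 - 15*sqrt(-15) = -805 - 15*I*sqrt(15)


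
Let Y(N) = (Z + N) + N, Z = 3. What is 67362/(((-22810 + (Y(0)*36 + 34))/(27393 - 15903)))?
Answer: -64499115/1889 ≈ -34145.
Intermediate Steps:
Y(N) = 3 + 2*N (Y(N) = (3 + N) + N = 3 + 2*N)
67362/(((-22810 + (Y(0)*36 + 34))/(27393 - 15903))) = 67362/(((-22810 + ((3 + 2*0)*36 + 34))/(27393 - 15903))) = 67362/(((-22810 + ((3 + 0)*36 + 34))/11490)) = 67362/(((-22810 + (3*36 + 34))*(1/11490))) = 67362/(((-22810 + (108 + 34))*(1/11490))) = 67362/(((-22810 + 142)*(1/11490))) = 67362/((-22668*1/11490)) = 67362/(-3778/1915) = 67362*(-1915/3778) = -64499115/1889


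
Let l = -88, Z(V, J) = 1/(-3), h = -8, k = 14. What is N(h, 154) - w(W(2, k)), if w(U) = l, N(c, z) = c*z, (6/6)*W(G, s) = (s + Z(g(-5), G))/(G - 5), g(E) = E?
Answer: -1144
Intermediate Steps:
Z(V, J) = -⅓
W(G, s) = (-⅓ + s)/(-5 + G) (W(G, s) = (s - ⅓)/(G - 5) = (-⅓ + s)/(-5 + G))
w(U) = -88
N(h, 154) - w(W(2, k)) = -8*154 - 1*(-88) = -1232 + 88 = -1144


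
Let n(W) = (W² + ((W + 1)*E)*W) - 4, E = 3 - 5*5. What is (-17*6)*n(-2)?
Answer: 4488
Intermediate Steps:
E = -22 (E = 3 - 25 = -22)
n(W) = -4 + W² + W*(-22 - 22*W) (n(W) = (W² + ((W + 1)*(-22))*W) - 4 = (W² + ((1 + W)*(-22))*W) - 4 = (W² + (-22 - 22*W)*W) - 4 = (W² + W*(-22 - 22*W)) - 4 = -4 + W² + W*(-22 - 22*W))
(-17*6)*n(-2) = (-17*6)*(-4 - 22*(-2) - 21*(-2)²) = -102*(-4 + 44 - 21*4) = -102*(-4 + 44 - 84) = -102*(-44) = 4488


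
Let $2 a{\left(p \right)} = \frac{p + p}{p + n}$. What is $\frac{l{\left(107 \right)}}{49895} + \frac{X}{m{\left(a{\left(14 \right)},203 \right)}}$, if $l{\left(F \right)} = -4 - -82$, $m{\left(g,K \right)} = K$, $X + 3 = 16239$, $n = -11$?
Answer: $\frac{810111054}{10128685} \approx 79.982$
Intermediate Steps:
$a{\left(p \right)} = \frac{p}{-11 + p}$ ($a{\left(p \right)} = \frac{\left(p + p\right) \frac{1}{p - 11}}{2} = \frac{2 p \frac{1}{-11 + p}}{2} = \frac{p}{-11 + p}$)
$X = 16236$ ($X = -3 + 16239 = 16236$)
$l{\left(F \right)} = 78$ ($l{\left(F \right)} = -4 + 82 = 78$)
$\frac{l{\left(107 \right)}}{49895} + \frac{X}{m{\left(a{\left(14 \right)},203 \right)}} = \frac{78}{49895} + \frac{16236}{203} = \frac{810111054}{10128685}$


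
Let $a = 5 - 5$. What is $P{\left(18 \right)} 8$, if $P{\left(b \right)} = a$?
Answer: $0$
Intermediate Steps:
$a = 0$ ($a = 5 - 5 = 0$)
$P{\left(b \right)} = 0$
$P{\left(18 \right)} 8 = 0 \cdot 8 = 0$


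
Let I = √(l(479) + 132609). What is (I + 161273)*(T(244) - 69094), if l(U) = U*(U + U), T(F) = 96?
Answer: -11127514454 - 68998*√591491 ≈ -1.1181e+10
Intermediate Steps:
l(U) = 2*U² (l(U) = U*(2*U) = 2*U²)
I = √591491 (I = √(2*479² + 132609) = √(2*229441 + 132609) = √(458882 + 132609) = √591491 ≈ 769.08)
(I + 161273)*(T(244) - 69094) = (√591491 + 161273)*(96 - 69094) = (161273 + √591491)*(-68998) = -11127514454 - 68998*√591491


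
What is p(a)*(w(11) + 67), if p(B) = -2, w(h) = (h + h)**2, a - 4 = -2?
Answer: -1102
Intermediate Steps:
a = 2 (a = 4 - 2 = 2)
w(h) = 4*h**2 (w(h) = (2*h)**2 = 4*h**2)
p(a)*(w(11) + 67) = -2*(4*11**2 + 67) = -2*(4*121 + 67) = -2*(484 + 67) = -2*551 = -1102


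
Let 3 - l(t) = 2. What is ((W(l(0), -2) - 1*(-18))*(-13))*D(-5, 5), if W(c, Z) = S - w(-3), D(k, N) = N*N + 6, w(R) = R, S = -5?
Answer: -6448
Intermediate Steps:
l(t) = 1 (l(t) = 3 - 1*2 = 3 - 2 = 1)
D(k, N) = 6 + N**2 (D(k, N) = N**2 + 6 = 6 + N**2)
W(c, Z) = -2 (W(c, Z) = -5 - 1*(-3) = -5 + 3 = -2)
((W(l(0), -2) - 1*(-18))*(-13))*D(-5, 5) = ((-2 - 1*(-18))*(-13))*(6 + 5**2) = ((-2 + 18)*(-13))*(6 + 25) = (16*(-13))*31 = -208*31 = -6448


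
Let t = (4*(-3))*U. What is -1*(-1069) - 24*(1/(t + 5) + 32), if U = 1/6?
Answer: 293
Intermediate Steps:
U = ⅙ ≈ 0.16667
t = -2 (t = (4*(-3))*(⅙) = -12*⅙ = -2)
-1*(-1069) - 24*(1/(t + 5) + 32) = -1*(-1069) - 24*(1/(-2 + 5) + 32) = 1069 - 24*(1/3 + 32) = 1069 - 24*(⅓ + 32) = 1069 - 24*97/3 = 1069 - 776 = 293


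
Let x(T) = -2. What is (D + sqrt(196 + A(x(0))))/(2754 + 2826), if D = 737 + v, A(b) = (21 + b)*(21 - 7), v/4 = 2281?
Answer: 3287/1860 + sqrt(462)/5580 ≈ 1.7711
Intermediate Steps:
v = 9124 (v = 4*2281 = 9124)
A(b) = 294 + 14*b (A(b) = (21 + b)*14 = 294 + 14*b)
D = 9861 (D = 737 + 9124 = 9861)
(D + sqrt(196 + A(x(0))))/(2754 + 2826) = (9861 + sqrt(196 + (294 + 14*(-2))))/(2754 + 2826) = (9861 + sqrt(196 + (294 - 28)))/5580 = (9861 + sqrt(196 + 266))*(1/5580) = (9861 + sqrt(462))*(1/5580) = 3287/1860 + sqrt(462)/5580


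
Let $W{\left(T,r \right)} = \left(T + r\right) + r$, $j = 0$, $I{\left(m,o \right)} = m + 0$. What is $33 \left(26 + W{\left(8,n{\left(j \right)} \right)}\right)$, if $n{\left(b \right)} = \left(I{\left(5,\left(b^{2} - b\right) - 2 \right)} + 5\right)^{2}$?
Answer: $7722$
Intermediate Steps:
$I{\left(m,o \right)} = m$
$n{\left(b \right)} = 100$ ($n{\left(b \right)} = \left(5 + 5\right)^{2} = 10^{2} = 100$)
$W{\left(T,r \right)} = T + 2 r$
$33 \left(26 + W{\left(8,n{\left(j \right)} \right)}\right) = 33 \left(26 + \left(8 + 2 \cdot 100\right)\right) = 33 \left(26 + \left(8 + 200\right)\right) = 33 \left(26 + 208\right) = 33 \cdot 234 = 7722$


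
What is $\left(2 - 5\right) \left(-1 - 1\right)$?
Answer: $6$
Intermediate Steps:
$\left(2 - 5\right) \left(-1 - 1\right) = \left(-3\right) \left(-2\right) = 6$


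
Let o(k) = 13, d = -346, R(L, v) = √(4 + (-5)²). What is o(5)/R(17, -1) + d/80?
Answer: -173/40 + 13*√29/29 ≈ -1.9110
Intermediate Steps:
R(L, v) = √29 (R(L, v) = √(4 + 25) = √29)
o(5)/R(17, -1) + d/80 = 13/(√29) - 346/80 = 13*(√29/29) - 346*1/80 = 13*√29/29 - 173/40 = -173/40 + 13*√29/29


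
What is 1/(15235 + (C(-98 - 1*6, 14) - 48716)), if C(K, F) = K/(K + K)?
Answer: -2/66961 ≈ -2.9868e-5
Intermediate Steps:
C(K, F) = ½ (C(K, F) = K/((2*K)) = (1/(2*K))*K = ½)
1/(15235 + (C(-98 - 1*6, 14) - 48716)) = 1/(15235 + (½ - 48716)) = 1/(15235 - 97431/2) = 1/(-66961/2) = -2/66961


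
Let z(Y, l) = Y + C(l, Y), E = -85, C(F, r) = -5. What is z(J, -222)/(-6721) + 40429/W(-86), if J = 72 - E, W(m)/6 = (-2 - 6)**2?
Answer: 271664941/2580864 ≈ 105.26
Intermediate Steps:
W(m) = 384 (W(m) = 6*(-2 - 6)**2 = 6*(-8)**2 = 6*64 = 384)
J = 157 (J = 72 - 1*(-85) = 72 + 85 = 157)
z(Y, l) = -5 + Y (z(Y, l) = Y - 5 = -5 + Y)
z(J, -222)/(-6721) + 40429/W(-86) = (-5 + 157)/(-6721) + 40429/384 = 152*(-1/6721) + 40429*(1/384) = -152/6721 + 40429/384 = 271664941/2580864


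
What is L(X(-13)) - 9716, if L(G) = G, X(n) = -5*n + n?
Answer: -9664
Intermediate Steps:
X(n) = -4*n
L(X(-13)) - 9716 = -4*(-13) - 9716 = 52 - 9716 = -9664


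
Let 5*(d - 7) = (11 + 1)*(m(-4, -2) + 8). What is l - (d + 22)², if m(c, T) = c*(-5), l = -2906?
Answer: -304011/25 ≈ -12160.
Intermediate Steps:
m(c, T) = -5*c
d = 371/5 (d = 7 + ((11 + 1)*(-5*(-4) + 8))/5 = 7 + (12*(20 + 8))/5 = 7 + (12*28)/5 = 7 + (⅕)*336 = 7 + 336/5 = 371/5 ≈ 74.200)
l - (d + 22)² = -2906 - (371/5 + 22)² = -2906 - (481/5)² = -2906 - 1*231361/25 = -2906 - 231361/25 = -304011/25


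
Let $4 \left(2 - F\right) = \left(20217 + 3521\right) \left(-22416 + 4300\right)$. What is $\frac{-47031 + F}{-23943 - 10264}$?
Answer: $- \frac{248181}{79} \approx -3141.5$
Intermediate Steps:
$F = 107509404$ ($F = 2 - \frac{\left(20217 + 3521\right) \left(-22416 + 4300\right)}{4} = 2 - \frac{23738 \left(-18116\right)}{4} = 2 - -107509402 = 2 + 107509402 = 107509404$)
$\frac{-47031 + F}{-23943 - 10264} = \frac{-47031 + 107509404}{-23943 - 10264} = \frac{107462373}{-34207} = 107462373 \left(- \frac{1}{34207}\right) = - \frac{248181}{79}$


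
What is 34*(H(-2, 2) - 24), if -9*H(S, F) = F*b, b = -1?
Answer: -7276/9 ≈ -808.44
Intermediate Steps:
H(S, F) = F/9 (H(S, F) = -F*(-1)/9 = -(-1)*F/9 = F/9)
34*(H(-2, 2) - 24) = 34*((⅑)*2 - 24) = 34*(2/9 - 24) = 34*(-214/9) = -7276/9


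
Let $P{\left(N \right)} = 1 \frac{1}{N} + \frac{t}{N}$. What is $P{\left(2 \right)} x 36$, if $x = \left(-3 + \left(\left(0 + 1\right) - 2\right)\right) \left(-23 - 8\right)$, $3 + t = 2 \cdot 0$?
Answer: $-4464$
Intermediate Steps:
$t = -3$ ($t = -3 + 2 \cdot 0 = -3 + 0 = -3$)
$P{\left(N \right)} = - \frac{2}{N}$ ($P{\left(N \right)} = 1 \frac{1}{N} - \frac{3}{N} = \frac{1}{N} - \frac{3}{N} = - \frac{2}{N}$)
$x = 124$ ($x = \left(-3 + \left(1 - 2\right)\right) \left(-31\right) = \left(-3 - 1\right) \left(-31\right) = \left(-4\right) \left(-31\right) = 124$)
$P{\left(2 \right)} x 36 = - \frac{2}{2} \cdot 124 \cdot 36 = \left(-2\right) \frac{1}{2} \cdot 124 \cdot 36 = \left(-1\right) 124 \cdot 36 = \left(-124\right) 36 = -4464$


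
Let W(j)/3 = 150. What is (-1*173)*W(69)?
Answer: -77850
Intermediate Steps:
W(j) = 450 (W(j) = 3*150 = 450)
(-1*173)*W(69) = -1*173*450 = -173*450 = -77850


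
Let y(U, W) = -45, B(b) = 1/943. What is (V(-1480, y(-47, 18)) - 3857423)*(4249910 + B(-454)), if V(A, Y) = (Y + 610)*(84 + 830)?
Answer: -13389661302317703/943 ≈ -1.4199e+13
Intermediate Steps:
B(b) = 1/943
V(A, Y) = 557540 + 914*Y (V(A, Y) = (610 + Y)*914 = 557540 + 914*Y)
(V(-1480, y(-47, 18)) - 3857423)*(4249910 + B(-454)) = ((557540 + 914*(-45)) - 3857423)*(4249910 + 1/943) = ((557540 - 41130) - 3857423)*(4007665131/943) = (516410 - 3857423)*(4007665131/943) = -3341013*4007665131/943 = -13389661302317703/943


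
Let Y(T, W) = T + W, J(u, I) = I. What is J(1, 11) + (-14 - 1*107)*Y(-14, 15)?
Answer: -110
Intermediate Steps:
J(1, 11) + (-14 - 1*107)*Y(-14, 15) = 11 + (-14 - 1*107)*(-14 + 15) = 11 + (-14 - 107)*1 = 11 - 121*1 = 11 - 121 = -110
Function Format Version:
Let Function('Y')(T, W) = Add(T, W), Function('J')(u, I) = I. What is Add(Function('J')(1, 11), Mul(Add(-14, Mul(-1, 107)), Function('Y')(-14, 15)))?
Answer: -110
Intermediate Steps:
Add(Function('J')(1, 11), Mul(Add(-14, Mul(-1, 107)), Function('Y')(-14, 15))) = Add(11, Mul(Add(-14, Mul(-1, 107)), Add(-14, 15))) = Add(11, Mul(Add(-14, -107), 1)) = Add(11, Mul(-121, 1)) = Add(11, -121) = -110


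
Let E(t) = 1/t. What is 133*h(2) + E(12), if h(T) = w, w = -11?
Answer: -17555/12 ≈ -1462.9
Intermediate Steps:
h(T) = -11
133*h(2) + E(12) = 133*(-11) + 1/12 = -1463 + 1/12 = -17555/12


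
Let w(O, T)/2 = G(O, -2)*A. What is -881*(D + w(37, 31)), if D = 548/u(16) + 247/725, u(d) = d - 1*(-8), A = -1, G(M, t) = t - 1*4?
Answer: -134799167/4350 ≈ -30988.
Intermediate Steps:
G(M, t) = -4 + t (G(M, t) = t - 4 = -4 + t)
u(d) = 8 + d (u(d) = d + 8 = 8 + d)
D = 100807/4350 (D = 548/(8 + 16) + 247/725 = 548/24 + 247*(1/725) = 548*(1/24) + 247/725 = 137/6 + 247/725 = 100807/4350 ≈ 23.174)
w(O, T) = 12 (w(O, T) = 2*((-4 - 2)*(-1)) = 2*(-6*(-1)) = 2*6 = 12)
-881*(D + w(37, 31)) = -881*(100807/4350 + 12) = -881*153007/4350 = -134799167/4350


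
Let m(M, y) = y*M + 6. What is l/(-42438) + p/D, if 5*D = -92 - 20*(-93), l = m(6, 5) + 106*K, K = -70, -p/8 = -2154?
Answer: 229344562/4689399 ≈ 48.907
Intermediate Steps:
p = 17232 (p = -8*(-2154) = 17232)
m(M, y) = 6 + M*y (m(M, y) = M*y + 6 = 6 + M*y)
l = -7384 (l = (6 + 6*5) + 106*(-70) = (6 + 30) - 7420 = 36 - 7420 = -7384)
D = 1768/5 (D = (-92 - 20*(-93))/5 = (-92 + 1860)/5 = (1/5)*1768 = 1768/5 ≈ 353.60)
l/(-42438) + p/D = -7384/(-42438) + 17232/(1768/5) = -7384*(-1/42438) + 17232*(5/1768) = 3692/21219 + 10770/221 = 229344562/4689399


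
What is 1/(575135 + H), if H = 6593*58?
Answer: 1/957529 ≈ 1.0444e-6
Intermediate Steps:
H = 382394
1/(575135 + H) = 1/(575135 + 382394) = 1/957529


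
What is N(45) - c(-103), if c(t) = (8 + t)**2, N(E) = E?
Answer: -8980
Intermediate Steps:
N(45) - c(-103) = 45 - (8 - 103)**2 = 45 - 1*(-95)**2 = 45 - 1*9025 = 45 - 9025 = -8980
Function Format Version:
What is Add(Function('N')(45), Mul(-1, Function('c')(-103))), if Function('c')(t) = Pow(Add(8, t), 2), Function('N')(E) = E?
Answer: -8980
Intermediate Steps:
Add(Function('N')(45), Mul(-1, Function('c')(-103))) = Add(45, Mul(-1, Pow(Add(8, -103), 2))) = Add(45, Mul(-1, Pow(-95, 2))) = Add(45, Mul(-1, 9025)) = Add(45, -9025) = -8980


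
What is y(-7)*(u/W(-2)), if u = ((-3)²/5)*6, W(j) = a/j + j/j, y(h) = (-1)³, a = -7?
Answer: -12/5 ≈ -2.4000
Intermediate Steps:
y(h) = -1
W(j) = 1 - 7/j (W(j) = -7/j + j/j = -7/j + 1 = 1 - 7/j)
u = 54/5 (u = (9*(⅕))*6 = (9/5)*6 = 54/5 ≈ 10.800)
y(-7)*(u/W(-2)) = -54/(5*((-7 - 2)/(-2))) = -54/(5*((-½*(-9)))) = -54/(5*9/2) = -54*2/(5*9) = -1*12/5 = -12/5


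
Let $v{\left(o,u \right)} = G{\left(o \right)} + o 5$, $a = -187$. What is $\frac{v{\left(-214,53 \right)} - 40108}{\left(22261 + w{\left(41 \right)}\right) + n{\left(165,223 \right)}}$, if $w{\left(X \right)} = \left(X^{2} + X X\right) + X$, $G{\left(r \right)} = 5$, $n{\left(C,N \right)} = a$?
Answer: $- \frac{41173}{25477} \approx -1.6161$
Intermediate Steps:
$n{\left(C,N \right)} = -187$
$w{\left(X \right)} = X + 2 X^{2}$ ($w{\left(X \right)} = \left(X^{2} + X^{2}\right) + X = 2 X^{2} + X = X + 2 X^{2}$)
$v{\left(o,u \right)} = 5 + 5 o$ ($v{\left(o,u \right)} = 5 + o 5 = 5 + 5 o$)
$\frac{v{\left(-214,53 \right)} - 40108}{\left(22261 + w{\left(41 \right)}\right) + n{\left(165,223 \right)}} = \frac{\left(5 + 5 \left(-214\right)\right) - 40108}{\left(22261 + 41 \left(1 + 2 \cdot 41\right)\right) - 187} = \frac{\left(5 - 1070\right) - 40108}{\left(22261 + 41 \left(1 + 82\right)\right) - 187} = \frac{-1065 - 40108}{\left(22261 + 41 \cdot 83\right) - 187} = - \frac{41173}{\left(22261 + 3403\right) - 187} = - \frac{41173}{25664 - 187} = - \frac{41173}{25477}$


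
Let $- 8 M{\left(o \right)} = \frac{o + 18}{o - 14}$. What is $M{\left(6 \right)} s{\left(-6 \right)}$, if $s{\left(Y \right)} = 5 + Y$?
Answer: $- \frac{3}{8} \approx -0.375$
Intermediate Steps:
$M{\left(o \right)} = - \frac{18 + o}{8 \left(-14 + o\right)}$ ($M{\left(o \right)} = - \frac{\left(o + 18\right) \frac{1}{o - 14}}{8} = - \frac{\left(18 + o\right) \frac{1}{o - 14}}{8} = - \frac{\left(18 + o\right) \frac{1}{-14 + o}}{8} = - \frac{\frac{1}{-14 + o} \left(18 + o\right)}{8} = - \frac{18 + o}{8 \left(-14 + o\right)}$)
$M{\left(6 \right)} s{\left(-6 \right)} = \frac{-18 - 6}{8 \left(-14 + 6\right)} \left(5 - 6\right) = \frac{-18 - 6}{8 \left(-8\right)} \left(-1\right) = \frac{1}{8} \left(- \frac{1}{8}\right) \left(-24\right) \left(-1\right) = \frac{3}{8} \left(-1\right) = - \frac{3}{8}$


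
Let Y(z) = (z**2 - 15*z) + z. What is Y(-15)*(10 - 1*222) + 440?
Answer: -91780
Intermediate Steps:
Y(z) = z**2 - 14*z
Y(-15)*(10 - 1*222) + 440 = (-15*(-14 - 15))*(10 - 1*222) + 440 = (-15*(-29))*(10 - 222) + 440 = 435*(-212) + 440 = -92220 + 440 = -91780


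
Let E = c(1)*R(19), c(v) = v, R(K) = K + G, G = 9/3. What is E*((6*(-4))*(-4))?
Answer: 2112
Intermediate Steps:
G = 3 (G = 9*(1/3) = 3)
R(K) = 3 + K (R(K) = K + 3 = 3 + K)
E = 22 (E = 1*(3 + 19) = 1*22 = 22)
E*((6*(-4))*(-4)) = 22*((6*(-4))*(-4)) = 22*(-24*(-4)) = 22*96 = 2112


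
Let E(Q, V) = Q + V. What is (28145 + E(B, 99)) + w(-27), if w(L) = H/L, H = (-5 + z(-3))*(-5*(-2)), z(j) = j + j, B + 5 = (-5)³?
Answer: 759188/27 ≈ 28118.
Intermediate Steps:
B = -130 (B = -5 + (-5)³ = -5 - 125 = -130)
z(j) = 2*j
H = -110 (H = (-5 + 2*(-3))*(-5*(-2)) = (-5 - 6)*10 = -11*10 = -110)
w(L) = -110/L
(28145 + E(B, 99)) + w(-27) = (28145 + (-130 + 99)) - 110/(-27) = (28145 - 31) - 110*(-1/27) = 28114 + 110/27 = 759188/27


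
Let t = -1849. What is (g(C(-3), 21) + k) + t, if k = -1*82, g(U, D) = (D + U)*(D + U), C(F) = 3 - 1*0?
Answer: -1355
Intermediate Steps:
C(F) = 3 (C(F) = 3 + 0 = 3)
g(U, D) = (D + U)²
k = -82
(g(C(-3), 21) + k) + t = ((21 + 3)² - 82) - 1849 = (24² - 82) - 1849 = (576 - 82) - 1849 = 494 - 1849 = -1355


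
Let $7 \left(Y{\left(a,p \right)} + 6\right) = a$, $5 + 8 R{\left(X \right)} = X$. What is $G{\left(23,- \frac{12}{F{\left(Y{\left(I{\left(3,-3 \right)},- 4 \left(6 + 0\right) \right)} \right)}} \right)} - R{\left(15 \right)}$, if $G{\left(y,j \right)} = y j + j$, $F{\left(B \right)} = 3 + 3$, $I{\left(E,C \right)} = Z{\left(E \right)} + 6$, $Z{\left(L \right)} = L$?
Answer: $- \frac{197}{4} \approx -49.25$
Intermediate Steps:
$I{\left(E,C \right)} = 6 + E$ ($I{\left(E,C \right)} = E + 6 = 6 + E$)
$R{\left(X \right)} = - \frac{5}{8} + \frac{X}{8}$
$Y{\left(a,p \right)} = -6 + \frac{a}{7}$
$F{\left(B \right)} = 6$
$G{\left(y,j \right)} = j + j y$ ($G{\left(y,j \right)} = j y + j = j + j y$)
$G{\left(23,- \frac{12}{F{\left(Y{\left(I{\left(3,-3 \right)},- 4 \left(6 + 0\right) \right)} \right)}} \right)} - R{\left(15 \right)} = - \frac{12}{6} \left(1 + 23\right) - \left(- \frac{5}{8} + \frac{1}{8} \cdot 15\right) = \left(-12\right) \frac{1}{6} \cdot 24 - \left(- \frac{5}{8} + \frac{15}{8}\right) = \left(-2\right) 24 - \frac{5}{4} = -48 - \frac{5}{4} = - \frac{197}{4}$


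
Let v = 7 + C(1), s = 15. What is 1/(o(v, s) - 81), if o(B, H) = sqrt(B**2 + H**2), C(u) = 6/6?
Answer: -1/64 ≈ -0.015625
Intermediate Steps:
C(u) = 1 (C(u) = 6*(1/6) = 1)
v = 8 (v = 7 + 1 = 8)
1/(o(v, s) - 81) = 1/(sqrt(8**2 + 15**2) - 81) = 1/(sqrt(64 + 225) - 81) = 1/(sqrt(289) - 81) = 1/(17 - 81) = 1/(-64) = -1/64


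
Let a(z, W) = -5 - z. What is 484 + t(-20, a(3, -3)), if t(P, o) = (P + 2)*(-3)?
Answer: 538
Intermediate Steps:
t(P, o) = -6 - 3*P (t(P, o) = (2 + P)*(-3) = -6 - 3*P)
484 + t(-20, a(3, -3)) = 484 + (-6 - 3*(-20)) = 484 + (-6 + 60) = 484 + 54 = 538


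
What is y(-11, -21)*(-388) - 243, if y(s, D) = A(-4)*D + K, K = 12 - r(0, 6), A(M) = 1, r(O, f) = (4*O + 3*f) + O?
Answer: 10233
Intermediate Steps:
r(O, f) = 3*f + 5*O (r(O, f) = (3*f + 4*O) + O = 3*f + 5*O)
K = -6 (K = 12 - (3*6 + 5*0) = 12 - (18 + 0) = 12 - 1*18 = 12 - 18 = -6)
y(s, D) = -6 + D (y(s, D) = 1*D - 6 = D - 6 = -6 + D)
y(-11, -21)*(-388) - 243 = (-6 - 21)*(-388) - 243 = -27*(-388) - 243 = 10476 - 243 = 10233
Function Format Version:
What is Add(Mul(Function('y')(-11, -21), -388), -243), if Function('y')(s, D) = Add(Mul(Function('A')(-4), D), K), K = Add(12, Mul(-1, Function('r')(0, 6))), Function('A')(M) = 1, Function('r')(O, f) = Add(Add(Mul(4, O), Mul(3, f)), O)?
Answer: 10233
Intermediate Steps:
Function('r')(O, f) = Add(Mul(3, f), Mul(5, O)) (Function('r')(O, f) = Add(Add(Mul(3, f), Mul(4, O)), O) = Add(Mul(3, f), Mul(5, O)))
K = -6 (K = Add(12, Mul(-1, Add(Mul(3, 6), Mul(5, 0)))) = Add(12, Mul(-1, Add(18, 0))) = Add(12, Mul(-1, 18)) = Add(12, -18) = -6)
Function('y')(s, D) = Add(-6, D) (Function('y')(s, D) = Add(Mul(1, D), -6) = Add(D, -6) = Add(-6, D))
Add(Mul(Function('y')(-11, -21), -388), -243) = Add(Mul(Add(-6, -21), -388), -243) = Add(Mul(-27, -388), -243) = Add(10476, -243) = 10233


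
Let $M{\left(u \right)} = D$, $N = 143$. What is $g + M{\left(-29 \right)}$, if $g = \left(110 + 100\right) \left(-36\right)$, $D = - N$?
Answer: $-7703$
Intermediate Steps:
$D = -143$ ($D = \left(-1\right) 143 = -143$)
$M{\left(u \right)} = -143$
$g = -7560$ ($g = 210 \left(-36\right) = -7560$)
$g + M{\left(-29 \right)} = -7560 - 143 = -7703$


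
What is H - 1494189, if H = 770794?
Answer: -723395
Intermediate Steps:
H - 1494189 = 770794 - 1494189 = -723395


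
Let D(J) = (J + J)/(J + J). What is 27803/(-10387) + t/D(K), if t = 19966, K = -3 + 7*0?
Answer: 207359039/10387 ≈ 19963.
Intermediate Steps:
K = -3 (K = -3 + 0 = -3)
D(J) = 1 (D(J) = (2*J)/((2*J)) = (2*J)*(1/(2*J)) = 1)
27803/(-10387) + t/D(K) = 27803/(-10387) + 19966/1 = 27803*(-1/10387) + 19966*1 = -27803/10387 + 19966 = 207359039/10387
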